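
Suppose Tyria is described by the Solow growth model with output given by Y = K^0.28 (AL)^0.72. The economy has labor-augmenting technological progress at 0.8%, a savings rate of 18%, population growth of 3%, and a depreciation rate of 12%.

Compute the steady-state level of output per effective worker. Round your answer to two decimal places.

y* ≈ 1.05

At the steady state, Δk = 0, so s·k^α = (n + g + δ)·k.
Rearranging, k^(1−α) = s / (n + g + δ).
k^0.72 = 0.18 / (0.030 + 0.008 + 0.120) = 0.18 / 0.158 = 1.1392
k* = 1.1392^(1/0.72) ≈ 1.1984
y* = (k*)^α = 1.1984^0.28 ≈ 1.0520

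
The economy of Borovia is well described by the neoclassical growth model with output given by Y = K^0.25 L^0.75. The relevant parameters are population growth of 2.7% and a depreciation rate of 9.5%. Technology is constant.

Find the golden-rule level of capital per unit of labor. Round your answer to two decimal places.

k_gold ≈ 2.60

The golden rule sets f'(k) = n + δ, i.e. α·k^(α−1) = n + δ.
So k^(1−α) = α / (n + δ) = 0.25 / 0.122 = 2.0492.
k_gold = 2.0492^(1/0.75) ≈ 2.6028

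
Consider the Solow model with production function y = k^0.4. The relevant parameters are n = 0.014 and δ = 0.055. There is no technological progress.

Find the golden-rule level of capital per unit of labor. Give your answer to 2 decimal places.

The golden rule sets f'(k) = n + δ, i.e. α·k^(α−1) = n + δ.
So k^(1−α) = α / (n + δ) = 0.4 / 0.069 = 5.7971.
k_gold = 5.7971^(1/0.6) ≈ 18.7076

k_gold ≈ 18.71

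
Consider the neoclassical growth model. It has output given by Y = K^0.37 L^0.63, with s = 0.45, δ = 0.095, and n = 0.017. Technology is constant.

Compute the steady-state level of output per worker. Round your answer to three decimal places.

y* ≈ 2.263

At the steady state, Δk = 0, so s·k^α = (n + δ)·k.
Dividing both sides by k: k^(1−α) = s / (n + δ).
k^0.63 = 0.45 / (0.017 + 0.095) = 0.45 / 0.112 = 4.0179
k* = 4.0179^(1/0.63) ≈ 9.0935
y* = (k*)^α = 9.0935^0.37 ≈ 2.2632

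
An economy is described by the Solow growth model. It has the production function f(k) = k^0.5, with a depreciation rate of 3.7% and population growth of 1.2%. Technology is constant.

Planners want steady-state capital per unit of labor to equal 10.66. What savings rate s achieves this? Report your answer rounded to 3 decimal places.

s ≈ 0.160

Steady state requires s·f(k) = (n + δ)·k, i.e. s·k^α = (n + δ)·k.
So s / (n + δ) = (k*)^(1−α) = 10.66^0.5 = 3.2650.
Therefore s = 3.2650 × (n + δ) = 3.2650 × 0.049 = 0.1600.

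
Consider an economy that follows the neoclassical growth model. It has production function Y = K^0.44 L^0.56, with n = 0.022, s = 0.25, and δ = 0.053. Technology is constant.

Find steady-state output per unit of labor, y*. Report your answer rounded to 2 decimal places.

Steady state requires s·f(k) = (n + δ)·k, i.e. s·k^α = (n + δ)·k.
Dividing both sides by k: k^(1−α) = s / (n + δ).
k^0.56 = 0.25 / (0.022 + 0.053) = 0.25 / 0.075 = 3.3333
k* = 3.3333^(1/0.56) ≈ 8.5843
y* = (k*)^α = 8.5843^0.44 ≈ 2.5753

y* ≈ 2.58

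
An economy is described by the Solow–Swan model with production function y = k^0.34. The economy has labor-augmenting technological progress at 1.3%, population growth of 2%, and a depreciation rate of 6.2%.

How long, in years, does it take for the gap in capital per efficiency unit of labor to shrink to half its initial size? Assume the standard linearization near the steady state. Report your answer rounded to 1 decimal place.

Near the steady state the convergence rate is λ = (1 − α)(n + g + δ).
λ = (1 − 0.34) × 0.095 = 0.66 × 0.095 = 0.0627
Half-life = ln 2 / λ = 0.6931 / 0.0627 ≈ 11.05 years

t_½ ≈ 11.1 years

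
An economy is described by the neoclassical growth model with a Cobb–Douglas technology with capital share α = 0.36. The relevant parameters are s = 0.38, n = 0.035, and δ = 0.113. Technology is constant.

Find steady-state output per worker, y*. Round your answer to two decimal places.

y* = 1.70

Steady state requires s·f(k) = (n + δ)·k, i.e. s·k^α = (n + δ)·k.
Rearranging, k^(1−α) = s / (n + δ).
k^0.64 = 0.38 / (0.035 + 0.113) = 0.38 / 0.148 = 2.5676
k* = 2.5676^(1/0.64) ≈ 4.3640
y* = (k*)^α = 4.3640^0.36 ≈ 1.6996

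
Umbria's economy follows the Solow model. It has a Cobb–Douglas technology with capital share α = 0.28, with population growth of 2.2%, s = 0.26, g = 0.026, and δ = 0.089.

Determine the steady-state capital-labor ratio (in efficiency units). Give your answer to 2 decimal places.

At the steady state, Δk = 0, so s·k^α = (n + g + δ)·k.
Rearranging, k^(1−α) = s / (n + g + δ).
k^0.72 = 0.26 / (0.022 + 0.026 + 0.089) = 0.26 / 0.137 = 1.8978
k* = 1.8978^(1/0.72) ≈ 2.4348

k* = 2.43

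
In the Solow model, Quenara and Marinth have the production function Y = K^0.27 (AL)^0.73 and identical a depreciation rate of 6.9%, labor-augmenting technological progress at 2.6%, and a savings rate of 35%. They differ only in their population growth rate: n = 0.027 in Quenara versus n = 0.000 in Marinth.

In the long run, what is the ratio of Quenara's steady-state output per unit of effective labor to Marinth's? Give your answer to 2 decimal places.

ratio ≈ 0.91

Steady-state y* = [s/(n + g + δ)]^(α/(1−α)), so the ratio is [ (s_Q/(n + g + δ)_Q) / (s_M/(n + g + δ)_M) ]^0.3699.
s_Q/(n + g + δ)_Q = 0.35/0.122 = 2.8689; s_M/(n + g + δ)_M = 0.35/0.095 = 3.6842.
Ratio = (2.8689/3.6842)^0.3699 = 0.7787^0.3699 ≈ 0.9116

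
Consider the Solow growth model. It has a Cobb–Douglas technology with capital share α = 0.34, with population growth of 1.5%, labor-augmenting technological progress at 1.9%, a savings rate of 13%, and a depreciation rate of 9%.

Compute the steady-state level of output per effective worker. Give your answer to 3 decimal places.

y* = 1.025

Steady state requires s·f(k) = (n + g + δ)·k, i.e. s·k^α = (n + g + δ)·k.
Dividing both sides by k: k^(1−α) = s / (n + g + δ).
k^0.66 = 0.13 / (0.015 + 0.019 + 0.090) = 0.13 / 0.124 = 1.0484
k* = 1.0484^(1/0.66) ≈ 1.0742
y* = (k*)^α = 1.0742^0.34 ≈ 1.0246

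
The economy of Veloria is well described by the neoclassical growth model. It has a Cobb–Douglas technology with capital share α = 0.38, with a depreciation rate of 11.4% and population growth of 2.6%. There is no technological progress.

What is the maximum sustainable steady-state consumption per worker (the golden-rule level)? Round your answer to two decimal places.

At the golden rule, f'(k) = n + δ, so α·k^(α−1) = n + δ and k_gold = (α/(n + δ))^(1/(1−α)).
k_gold = (0.38/0.140)^(1/0.62) = 2.7143^1.6129 ≈ 5.0055
c_gold = f(k_gold) − (n + δ)·k_gold = 1.8441 − 0.140×5.0055 ≈ 1.1433

c_gold ≈ 1.14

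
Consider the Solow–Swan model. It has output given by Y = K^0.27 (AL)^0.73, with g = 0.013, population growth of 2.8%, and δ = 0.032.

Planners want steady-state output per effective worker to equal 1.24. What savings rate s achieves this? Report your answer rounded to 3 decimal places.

Steady state requires s·f(k) = (n + g + δ)·k, i.e. s·k^α = (n + g + δ)·k.
Since y* = [s/(n + g + δ)]^(α/(1−α)), we have s/(n + g + δ) = (y*)^((1−α)/α) = 1.24^2.7037 = 1.7889.
Therefore s = 1.7889 × (n + g + δ) = 1.7889 × 0.073 = 0.1306.

s ≈ 0.131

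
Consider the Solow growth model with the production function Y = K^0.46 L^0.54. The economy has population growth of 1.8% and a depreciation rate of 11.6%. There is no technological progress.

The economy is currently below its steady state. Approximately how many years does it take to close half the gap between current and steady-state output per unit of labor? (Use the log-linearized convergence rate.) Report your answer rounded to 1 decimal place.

Near the steady state the convergence rate is λ = (1 − α)(n + δ).
λ = (1 − 0.46) × 0.134 = 0.54 × 0.134 = 0.07236
Half-life = ln 2 / λ = 0.6931 / 0.07236 ≈ 9.58 years

about 9.6 years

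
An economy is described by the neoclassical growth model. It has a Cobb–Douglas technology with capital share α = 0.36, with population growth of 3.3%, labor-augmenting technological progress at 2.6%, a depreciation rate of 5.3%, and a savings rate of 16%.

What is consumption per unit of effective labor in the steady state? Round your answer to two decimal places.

c* = 1.03

Steady state requires s·f(k) = (n + g + δ)·k, i.e. s·k^α = (n + g + δ)·k.
Dividing both sides by k: k^(1−α) = s / (n + g + δ).
k^0.64 = 0.16 / (0.033 + 0.026 + 0.053) = 0.16 / 0.112 = 1.4286
k* = 1.4286^(1/0.64) ≈ 1.7460
y* = (k*)^α = 1.7460^0.36 ≈ 1.2222
c* = (1 − s)·y* = (1 − 0.16) × 1.2222 ≈ 1.0266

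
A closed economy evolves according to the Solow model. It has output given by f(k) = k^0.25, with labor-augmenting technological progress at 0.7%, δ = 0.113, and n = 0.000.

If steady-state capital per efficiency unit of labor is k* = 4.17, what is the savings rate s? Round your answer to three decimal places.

s ≈ 0.350

In steady state, investment equals break-even investment: s·k^α = (n + g + δ)·k.
So s / (n + g + δ) = (k*)^(1−α) = 4.17^0.75 = 2.9181.
Therefore s = 2.9181 × (n + g + δ) = 2.9181 × 0.120 = 0.3502.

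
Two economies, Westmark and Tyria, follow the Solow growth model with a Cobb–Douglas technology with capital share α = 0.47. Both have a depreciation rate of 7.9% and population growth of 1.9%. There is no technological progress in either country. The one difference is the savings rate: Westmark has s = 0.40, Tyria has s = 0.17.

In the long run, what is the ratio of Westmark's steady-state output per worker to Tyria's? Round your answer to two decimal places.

ratio ≈ 2.14

Steady-state y* = [s/(n + δ)]^(α/(1−α)), so the ratio is [ (s_W/(n + δ)_W) / (s_T/(n + δ)_T) ]^0.8868.
s_W/(n + δ)_W = 0.40/0.098 = 4.0816; s_T/(n + δ)_T = 0.17/0.098 = 1.7347.
Ratio = (4.0816/1.7347)^0.8868 = 2.3529^0.8868 ≈ 2.1357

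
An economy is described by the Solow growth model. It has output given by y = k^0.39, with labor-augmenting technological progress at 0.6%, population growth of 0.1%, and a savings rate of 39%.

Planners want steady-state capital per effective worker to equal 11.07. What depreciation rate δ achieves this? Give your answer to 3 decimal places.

At the steady state, Δk = 0, so s·k^α = (n + g + δ)·k.
So s / (n + g + δ) = (k*)^(1−α) = 11.07^0.61 = 4.3344.
Therefore n + g + δ = s / 4.3344 = 0.39 / 4.3344 = 0.0900, so δ = 0.0900 − 0.007 = 0.0830.

δ ≈ 0.083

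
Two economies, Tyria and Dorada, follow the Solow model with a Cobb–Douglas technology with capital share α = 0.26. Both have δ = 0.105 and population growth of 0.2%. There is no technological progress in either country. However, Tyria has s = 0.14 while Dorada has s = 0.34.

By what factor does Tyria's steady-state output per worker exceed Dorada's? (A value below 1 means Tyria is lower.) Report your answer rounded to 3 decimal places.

ratio ≈ 0.732

Steady-state y* = [s/(n + δ)]^(α/(1−α)), so the ratio is [ (s_T/(n + δ)_T) / (s_D/(n + δ)_D) ]^0.3514.
s_T/(n + δ)_T = 0.14/0.107 = 1.3084; s_D/(n + δ)_D = 0.34/0.107 = 3.1776.
Ratio = (1.3084/3.1776)^0.3514 = 0.4118^0.3514 ≈ 0.7322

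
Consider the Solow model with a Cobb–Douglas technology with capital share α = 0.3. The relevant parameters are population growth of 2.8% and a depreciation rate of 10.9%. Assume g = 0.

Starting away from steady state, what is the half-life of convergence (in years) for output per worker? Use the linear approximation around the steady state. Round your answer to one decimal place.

t_½ ≈ 7.2 years

Near the steady state the convergence rate is λ = (1 − α)(n + δ).
λ = (1 − 0.3) × 0.137 = 0.7 × 0.137 = 0.0959
Half-life = ln 2 / λ = 0.6931 / 0.0959 ≈ 7.23 years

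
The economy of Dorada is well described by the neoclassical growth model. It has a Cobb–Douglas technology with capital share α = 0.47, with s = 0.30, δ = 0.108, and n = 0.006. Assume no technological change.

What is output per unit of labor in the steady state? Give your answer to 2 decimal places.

In steady state, investment equals break-even investment: s·k^α = (n + δ)·k.
Dividing both sides by k: k^(1−α) = s / (n + δ).
k^0.53 = 0.30 / (0.006 + 0.108) = 0.30 / 0.114 = 2.6316
k* = 2.6316^(1/0.53) ≈ 6.2068
y* = (k*)^α = 6.2068^0.47 ≈ 2.3586

y* ≈ 2.36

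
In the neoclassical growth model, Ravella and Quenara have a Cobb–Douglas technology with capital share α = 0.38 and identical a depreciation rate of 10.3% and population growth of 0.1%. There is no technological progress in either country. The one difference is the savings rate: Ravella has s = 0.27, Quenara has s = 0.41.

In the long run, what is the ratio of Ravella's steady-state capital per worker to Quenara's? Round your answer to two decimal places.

Steady-state k* = [s/(n + δ)]^(1/(1−α)), so the ratio is [ (s_R/(n + δ)_R) / (s_Q/(n + δ)_Q) ]^1.6129.
s_R/(n + δ)_R = 0.27/0.104 = 2.5962; s_Q/(n + δ)_Q = 0.41/0.104 = 3.9423.
Ratio = (2.5962/3.9423)^1.6129 = 0.6585^1.6129 ≈ 0.5097

k*_R / k*_Q ≈ 0.51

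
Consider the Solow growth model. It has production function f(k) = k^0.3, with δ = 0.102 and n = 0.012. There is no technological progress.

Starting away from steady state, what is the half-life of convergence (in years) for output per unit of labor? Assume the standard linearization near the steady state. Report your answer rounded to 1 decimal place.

Near the steady state the convergence rate is λ = (1 − α)(n + δ).
λ = (1 − 0.3) × 0.114 = 0.7 × 0.114 = 0.0798
Half-life = ln 2 / λ = 0.6931 / 0.0798 ≈ 8.69 years

about 8.7 years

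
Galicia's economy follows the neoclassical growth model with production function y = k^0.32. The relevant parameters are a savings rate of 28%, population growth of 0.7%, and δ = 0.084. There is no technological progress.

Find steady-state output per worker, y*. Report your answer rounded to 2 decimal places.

Steady state requires s·f(k) = (n + δ)·k, i.e. s·k^α = (n + δ)·k.
Dividing both sides by k: k^(1−α) = s / (n + δ).
k^0.68 = 0.28 / (0.007 + 0.084) = 0.28 / 0.091 = 3.0769
k* = 3.0769^(1/0.68) ≈ 5.2217
y* = (k*)^α = 5.2217^0.32 ≈ 1.6971

y* ≈ 1.70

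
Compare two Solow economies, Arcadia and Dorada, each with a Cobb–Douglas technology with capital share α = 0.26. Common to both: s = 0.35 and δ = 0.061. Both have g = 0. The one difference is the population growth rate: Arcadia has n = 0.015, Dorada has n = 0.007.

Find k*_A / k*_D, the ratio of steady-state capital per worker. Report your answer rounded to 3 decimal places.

ratio ≈ 0.860

Steady-state k* = [s/(n + δ)]^(1/(1−α)), so the ratio is [ (s_A/(n + δ)_A) / (s_D/(n + δ)_D) ]^1.3514.
s_A/(n + δ)_A = 0.35/0.076 = 4.6053; s_D/(n + δ)_D = 0.35/0.068 = 5.1471.
Ratio = (4.6053/5.1471)^1.3514 = 0.8947^1.3514 ≈ 0.8604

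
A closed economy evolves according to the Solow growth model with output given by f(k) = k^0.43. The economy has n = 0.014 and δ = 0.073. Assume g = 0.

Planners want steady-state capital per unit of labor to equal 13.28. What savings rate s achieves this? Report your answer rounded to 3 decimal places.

s ≈ 0.380

In steady state, investment equals break-even investment: s·k^α = (n + δ)·k.
So s / (n + δ) = (k*)^(1−α) = 13.28^0.57 = 4.3674.
Therefore s = 4.3674 × (n + δ) = 4.3674 × 0.087 = 0.3800.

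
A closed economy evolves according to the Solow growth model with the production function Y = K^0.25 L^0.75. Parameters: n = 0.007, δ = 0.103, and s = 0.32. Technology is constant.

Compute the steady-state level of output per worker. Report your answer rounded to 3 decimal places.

y* = 1.428

Steady state requires s·f(k) = (n + δ)·k, i.e. s·k^α = (n + δ)·k.
Rearranging, k^(1−α) = s / (n + δ).
k^0.75 = 0.32 / (0.007 + 0.103) = 0.32 / 0.110 = 2.9091
k* = 2.9091^(1/0.75) ≈ 4.1528
y* = (k*)^α = 4.1528^0.25 ≈ 1.4275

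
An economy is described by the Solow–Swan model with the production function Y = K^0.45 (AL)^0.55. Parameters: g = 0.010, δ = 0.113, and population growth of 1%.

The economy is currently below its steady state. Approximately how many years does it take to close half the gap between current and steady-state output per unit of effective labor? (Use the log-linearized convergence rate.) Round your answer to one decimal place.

t_½ ≈ 9.5 years

Near the steady state the convergence rate is λ = (1 − α)(n + g + δ).
λ = (1 − 0.45) × 0.133 = 0.55 × 0.133 = 0.07315
Half-life = ln 2 / λ = 0.6931 / 0.07315 ≈ 9.48 years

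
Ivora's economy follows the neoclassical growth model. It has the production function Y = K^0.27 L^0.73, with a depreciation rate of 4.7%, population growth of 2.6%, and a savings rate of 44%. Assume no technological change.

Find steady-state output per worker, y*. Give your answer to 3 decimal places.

y* = 1.943

Steady state requires s·f(k) = (n + δ)·k, i.e. s·k^α = (n + δ)·k.
Dividing both sides by k: k^(1−α) = s / (n + δ).
k^0.73 = 0.44 / (0.026 + 0.047) = 0.44 / 0.073 = 6.0274
k* = 6.0274^(1/0.73) ≈ 11.7131
y* = (k*)^α = 11.7131^0.27 ≈ 1.9433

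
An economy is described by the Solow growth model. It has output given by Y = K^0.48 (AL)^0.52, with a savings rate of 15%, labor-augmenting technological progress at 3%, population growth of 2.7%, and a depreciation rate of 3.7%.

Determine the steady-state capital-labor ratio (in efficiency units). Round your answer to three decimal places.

Steady state requires s·f(k) = (n + g + δ)·k, i.e. s·k^α = (n + g + δ)·k.
Dividing both sides by k: k^(1−α) = s / (n + g + δ).
k^0.52 = 0.15 / (0.027 + 0.030 + 0.037) = 0.15 / 0.094 = 1.5957
k* = 1.5957^(1/0.52) ≈ 2.4564

k* ≈ 2.456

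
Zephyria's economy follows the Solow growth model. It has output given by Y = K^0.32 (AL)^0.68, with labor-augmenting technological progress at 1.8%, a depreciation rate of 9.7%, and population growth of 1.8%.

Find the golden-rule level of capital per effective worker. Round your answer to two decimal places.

k_gold ≈ 3.64

The golden rule sets f'(k) = n + g + δ, i.e. α·k^(α−1) = n + g + δ.
So k^(1−α) = α / (n + g + δ) = 0.32 / 0.133 = 2.4060.
k_gold = 2.4060^(1/0.68) ≈ 3.6369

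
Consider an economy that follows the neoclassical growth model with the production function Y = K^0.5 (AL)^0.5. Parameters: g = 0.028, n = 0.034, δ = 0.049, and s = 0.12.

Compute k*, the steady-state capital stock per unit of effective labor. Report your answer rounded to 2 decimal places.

k* ≈ 1.17

Steady state requires s·f(k) = (n + g + δ)·k, i.e. s·k^α = (n + g + δ)·k.
Rearranging, k^(1−α) = s / (n + g + δ).
k^0.5 = 0.12 / (0.034 + 0.028 + 0.049) = 0.12 / 0.111 = 1.0811
k* = 1.0811^(1/0.5) ≈ 1.1688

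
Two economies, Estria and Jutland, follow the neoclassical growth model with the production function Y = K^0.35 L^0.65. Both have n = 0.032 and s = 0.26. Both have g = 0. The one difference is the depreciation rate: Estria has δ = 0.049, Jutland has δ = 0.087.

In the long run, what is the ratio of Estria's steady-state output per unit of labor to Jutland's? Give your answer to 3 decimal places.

Steady-state y* = [s/(n + δ)]^(α/(1−α)), so the ratio is [ (s_E/(n + δ)_E) / (s_J/(n + δ)_J) ]^0.5385.
s_E/(n + δ)_E = 0.26/0.081 = 3.2099; s_J/(n + δ)_J = 0.26/0.119 = 2.1849.
Ratio = (3.2099/2.1849)^0.5385 = 1.4691^0.5385 ≈ 1.2301

ratio ≈ 1.230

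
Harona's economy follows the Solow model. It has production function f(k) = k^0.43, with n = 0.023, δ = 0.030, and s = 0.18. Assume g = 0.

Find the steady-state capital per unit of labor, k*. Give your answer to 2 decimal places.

In steady state, investment equals break-even investment: s·k^α = (n + δ)·k.
Dividing both sides by k: k^(1−α) = s / (n + δ).
k^0.57 = 0.18 / (0.023 + 0.030) = 0.18 / 0.053 = 3.3962
k* = 3.3962^(1/0.57) ≈ 8.5421

k* = 8.54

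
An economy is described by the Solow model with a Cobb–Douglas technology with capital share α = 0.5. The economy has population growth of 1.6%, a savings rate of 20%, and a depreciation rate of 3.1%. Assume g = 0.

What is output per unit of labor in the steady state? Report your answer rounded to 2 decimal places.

Steady state requires s·f(k) = (n + δ)·k, i.e. s·k^α = (n + δ)·k.
Dividing both sides by k: k^(1−α) = s / (n + δ).
k^0.5 = 0.20 / (0.016 + 0.031) = 0.20 / 0.047 = 4.2553
k* = 4.2553^(1/0.5) ≈ 18.1076
y* = (k*)^α = 18.1076^0.5 ≈ 4.2553

y* = 4.26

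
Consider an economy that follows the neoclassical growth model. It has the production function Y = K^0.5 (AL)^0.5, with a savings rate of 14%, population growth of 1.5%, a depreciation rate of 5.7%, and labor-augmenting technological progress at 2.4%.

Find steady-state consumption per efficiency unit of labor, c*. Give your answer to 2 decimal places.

c* ≈ 1.25

Steady state requires s·f(k) = (n + g + δ)·k, i.e. s·k^α = (n + g + δ)·k.
Dividing both sides by k: k^(1−α) = s / (n + g + δ).
k^0.5 = 0.14 / (0.015 + 0.024 + 0.057) = 0.14 / 0.096 = 1.4583
k* = 1.4583^(1/0.5) ≈ 2.1266
y* = (k*)^α = 2.1266^0.5 ≈ 1.4583
c* = (1 − s)·y* = (1 − 0.14) × 1.4583 ≈ 1.2541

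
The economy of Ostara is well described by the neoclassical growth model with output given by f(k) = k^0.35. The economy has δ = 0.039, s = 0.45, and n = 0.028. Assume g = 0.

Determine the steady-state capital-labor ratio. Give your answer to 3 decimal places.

k* = 18.729

In steady state, investment equals break-even investment: s·k^α = (n + δ)·k.
Rearranging, k^(1−α) = s / (n + δ).
k^0.65 = 0.45 / (0.028 + 0.039) = 0.45 / 0.067 = 6.7164
k* = 6.7164^(1/0.65) ≈ 18.7291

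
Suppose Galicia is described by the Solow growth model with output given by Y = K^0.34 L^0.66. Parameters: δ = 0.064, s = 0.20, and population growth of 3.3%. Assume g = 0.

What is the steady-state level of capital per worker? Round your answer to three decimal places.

k* = 2.993

Steady state requires s·f(k) = (n + δ)·k, i.e. s·k^α = (n + δ)·k.
Rearranging, k^(1−α) = s / (n + δ).
k^0.66 = 0.20 / (0.033 + 0.064) = 0.20 / 0.097 = 2.0619
k* = 2.0619^(1/0.66) ≈ 2.9934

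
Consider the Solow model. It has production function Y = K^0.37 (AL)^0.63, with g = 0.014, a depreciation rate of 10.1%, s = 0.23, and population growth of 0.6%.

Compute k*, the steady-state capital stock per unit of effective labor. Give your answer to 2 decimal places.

Steady state requires s·f(k) = (n + g + δ)·k, i.e. s·k^α = (n + g + δ)·k.
Dividing both sides by k: k^(1−α) = s / (n + g + δ).
k^0.63 = 0.23 / (0.006 + 0.014 + 0.101) = 0.23 / 0.121 = 1.9008
k* = 1.9008^(1/0.63) ≈ 2.7718

k* ≈ 2.77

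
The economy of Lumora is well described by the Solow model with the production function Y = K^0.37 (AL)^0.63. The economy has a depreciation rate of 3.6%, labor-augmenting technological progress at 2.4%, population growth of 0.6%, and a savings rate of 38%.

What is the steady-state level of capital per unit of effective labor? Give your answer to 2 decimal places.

k* = 16.10

At the steady state, Δk = 0, so s·k^α = (n + g + δ)·k.
Rearranging, k^(1−α) = s / (n + g + δ).
k^0.63 = 0.38 / (0.006 + 0.024 + 0.036) = 0.38 / 0.066 = 5.7576
k* = 5.7576^(1/0.63) ≈ 16.0965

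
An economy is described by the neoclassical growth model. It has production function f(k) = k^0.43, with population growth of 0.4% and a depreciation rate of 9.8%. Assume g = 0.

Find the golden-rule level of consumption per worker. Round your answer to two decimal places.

c_gold ≈ 1.69

At the golden rule, f'(k) = n + δ, so α·k^(α−1) = n + δ and k_gold = (α/(n + δ))^(1/(1−α)).
k_gold = (0.43/0.102)^(1/0.57) = 4.2157^1.7544 ≈ 12.4816
c_gold = f(k_gold) − (n + δ)·k_gold = 2.9607 − 0.102×12.4816 ≈ 1.6876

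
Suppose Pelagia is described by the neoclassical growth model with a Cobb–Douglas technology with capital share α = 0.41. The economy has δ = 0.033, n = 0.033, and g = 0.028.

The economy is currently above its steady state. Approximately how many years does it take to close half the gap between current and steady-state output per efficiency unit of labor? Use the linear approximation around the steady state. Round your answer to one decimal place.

half-life ≈ 12.5 years

Near the steady state the convergence rate is λ = (1 − α)(n + g + δ).
λ = (1 − 0.41) × 0.094 = 0.59 × 0.094 = 0.05546
Half-life = ln 2 / λ = 0.6931 / 0.05546 ≈ 12.50 years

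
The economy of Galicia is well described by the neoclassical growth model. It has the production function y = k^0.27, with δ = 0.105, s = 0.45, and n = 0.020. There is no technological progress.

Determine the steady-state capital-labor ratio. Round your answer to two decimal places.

k* ≈ 5.78

At the steady state, Δk = 0, so s·k^α = (n + δ)·k.
Dividing both sides by k: k^(1−α) = s / (n + δ).
k^0.73 = 0.45 / (0.020 + 0.105) = 0.45 / 0.125 = 3.6000
k* = 3.6000^(1/0.73) ≈ 5.7817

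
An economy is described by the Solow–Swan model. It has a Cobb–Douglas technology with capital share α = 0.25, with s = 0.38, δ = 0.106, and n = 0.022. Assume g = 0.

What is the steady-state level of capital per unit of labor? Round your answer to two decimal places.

k* ≈ 4.27

Steady state requires s·f(k) = (n + δ)·k, i.e. s·k^α = (n + δ)·k.
Dividing both sides by k: k^(1−α) = s / (n + δ).
k^0.75 = 0.38 / (0.022 + 0.106) = 0.38 / 0.128 = 2.9688
k* = 2.9688^(1/0.75) ≈ 4.2669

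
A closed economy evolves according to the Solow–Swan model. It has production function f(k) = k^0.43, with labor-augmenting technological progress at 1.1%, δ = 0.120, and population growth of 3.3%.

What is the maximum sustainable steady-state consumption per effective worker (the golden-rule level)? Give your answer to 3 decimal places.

At the golden rule, f'(k) = n + g + δ, so α·k^(α−1) = n + g + δ and k_gold = (α/(n + g + δ))^(1/(1−α)).
k_gold = (0.43/0.164)^(1/0.57) = 2.6220^1.7544 ≈ 5.4256
c_gold = f(k_gold) − (n + g + δ)·k_gold = 2.0692 − 0.164×5.4256 ≈ 1.1794

c_gold ≈ 1.179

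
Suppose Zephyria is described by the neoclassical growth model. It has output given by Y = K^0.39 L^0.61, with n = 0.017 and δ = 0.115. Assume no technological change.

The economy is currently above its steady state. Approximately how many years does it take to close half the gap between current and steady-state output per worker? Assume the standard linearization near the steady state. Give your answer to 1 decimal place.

Near the steady state the convergence rate is λ = (1 − α)(n + δ).
λ = (1 − 0.39) × 0.132 = 0.61 × 0.132 = 0.08052
Half-life = ln 2 / λ = 0.6931 / 0.08052 ≈ 8.61 years

half-life ≈ 8.6 years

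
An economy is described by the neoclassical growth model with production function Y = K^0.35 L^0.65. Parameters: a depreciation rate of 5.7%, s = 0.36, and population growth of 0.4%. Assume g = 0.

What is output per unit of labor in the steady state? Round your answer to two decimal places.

Steady state requires s·f(k) = (n + δ)·k, i.e. s·k^α = (n + δ)·k.
Rearranging, k^(1−α) = s / (n + δ).
k^0.65 = 0.36 / (0.004 + 0.057) = 0.36 / 0.061 = 5.9016
k* = 5.9016^(1/0.65) ≈ 15.3500
y* = (k*)^α = 15.3500^0.35 ≈ 2.6010

y* = 2.60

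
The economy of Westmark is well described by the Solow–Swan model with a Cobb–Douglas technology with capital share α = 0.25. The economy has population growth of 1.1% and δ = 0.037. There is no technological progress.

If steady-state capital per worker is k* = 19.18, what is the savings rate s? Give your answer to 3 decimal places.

s ≈ 0.440

At the steady state, Δk = 0, so s·k^α = (n + δ)·k.
So s / (n + δ) = (k*)^(1−α) = 19.18^0.75 = 9.1651.
Therefore s = 9.1651 × (n + δ) = 9.1651 × 0.048 = 0.4399.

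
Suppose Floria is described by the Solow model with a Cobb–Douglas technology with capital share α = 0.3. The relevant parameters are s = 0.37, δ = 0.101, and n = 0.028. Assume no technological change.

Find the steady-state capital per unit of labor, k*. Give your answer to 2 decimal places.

k* = 4.51

In steady state, investment equals break-even investment: s·k^α = (n + δ)·k.
Rearranging, k^(1−α) = s / (n + δ).
k^0.7 = 0.37 / (0.028 + 0.101) = 0.37 / 0.129 = 2.8682
k* = 2.8682^(1/0.7) ≈ 4.5053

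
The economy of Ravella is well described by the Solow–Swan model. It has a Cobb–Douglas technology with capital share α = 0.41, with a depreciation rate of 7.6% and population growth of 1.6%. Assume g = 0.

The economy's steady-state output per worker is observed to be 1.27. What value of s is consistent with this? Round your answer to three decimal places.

In steady state, investment equals break-even investment: s·k^α = (n + δ)·k.
Since y* = [s/(n + δ)]^(α/(1−α)), we have s/(n + δ) = (y*)^((1−α)/α) = 1.27^1.439 = 1.4105.
Therefore s = 1.4105 × (n + δ) = 1.4105 × 0.092 = 0.1298.

s ≈ 0.130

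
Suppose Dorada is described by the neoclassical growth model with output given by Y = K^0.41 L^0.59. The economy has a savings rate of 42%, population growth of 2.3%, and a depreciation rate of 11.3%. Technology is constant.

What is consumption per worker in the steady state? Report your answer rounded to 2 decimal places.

c* = 1.27

In steady state, investment equals break-even investment: s·k^α = (n + δ)·k.
Dividing both sides by k: k^(1−α) = s / (n + δ).
k^0.59 = 0.42 / (0.023 + 0.113) = 0.42 / 0.136 = 3.0882
k* = 3.0882^(1/0.59) ≈ 6.7610
y* = (k*)^α = 6.7610^0.41 ≈ 2.1893
c* = (1 − s)·y* = (1 − 0.42) × 2.1893 ≈ 1.2698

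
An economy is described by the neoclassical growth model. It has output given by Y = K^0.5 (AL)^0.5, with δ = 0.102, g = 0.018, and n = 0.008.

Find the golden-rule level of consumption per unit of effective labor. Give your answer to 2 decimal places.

At the golden rule, f'(k) = n + g + δ, so α·k^(α−1) = n + g + δ and k_gold = (α/(n + g + δ))^(1/(1−α)).
k_gold = (0.5/0.128)^(1/0.5) = 3.9063^2 ≈ 15.2592
c_gold = f(k_gold) − (n + g + δ)·k_gold = 3.9063 − 0.128×15.2592 ≈ 1.9531

c_gold ≈ 1.95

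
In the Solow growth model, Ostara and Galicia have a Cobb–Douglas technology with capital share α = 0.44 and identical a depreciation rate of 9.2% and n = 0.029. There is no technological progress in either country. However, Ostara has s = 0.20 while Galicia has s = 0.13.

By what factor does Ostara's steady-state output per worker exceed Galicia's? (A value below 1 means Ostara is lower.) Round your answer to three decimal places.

y*_O / y*_G ≈ 1.403

Steady-state y* = [s/(n + δ)]^(α/(1−α)), so the ratio is [ (s_O/(n + δ)_O) / (s_G/(n + δ)_G) ]^0.7857.
s_O/(n + δ)_O = 0.20/0.121 = 1.6529; s_G/(n + δ)_G = 0.13/0.121 = 1.0744.
Ratio = (1.6529/1.0744)^0.7857 = 1.5384^0.7857 ≈ 1.4028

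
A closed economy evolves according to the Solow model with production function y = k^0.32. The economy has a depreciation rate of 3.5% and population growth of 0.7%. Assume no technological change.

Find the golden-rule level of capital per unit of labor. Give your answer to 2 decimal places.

The golden rule sets f'(k) = n + δ, i.e. α·k^(α−1) = n + δ.
So k^(1−α) = α / (n + δ) = 0.32 / 0.042 = 7.6190.
k_gold = 7.6190^(1/0.68) ≈ 19.8111

k_gold ≈ 19.81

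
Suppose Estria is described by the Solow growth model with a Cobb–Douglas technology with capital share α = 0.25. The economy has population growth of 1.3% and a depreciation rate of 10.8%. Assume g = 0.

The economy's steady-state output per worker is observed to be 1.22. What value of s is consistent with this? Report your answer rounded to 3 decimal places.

At the steady state, Δk = 0, so s·k^α = (n + δ)·k.
Since y* = [s/(n + δ)]^(α/(1−α)), we have s/(n + δ) = (y*)^((1−α)/α) = 1.22^3 = 1.8158.
Therefore s = 1.8158 × (n + δ) = 1.8158 × 0.121 = 0.2197.

s ≈ 0.220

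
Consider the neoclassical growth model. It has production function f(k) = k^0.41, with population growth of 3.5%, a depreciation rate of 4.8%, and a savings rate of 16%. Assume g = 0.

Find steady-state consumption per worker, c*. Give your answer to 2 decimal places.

Steady state requires s·f(k) = (n + δ)·k, i.e. s·k^α = (n + δ)·k.
Dividing both sides by k: k^(1−α) = s / (n + δ).
k^0.59 = 0.16 / (0.035 + 0.048) = 0.16 / 0.083 = 1.9277
k* = 1.9277^(1/0.59) ≈ 3.0417
y* = (k*)^α = 3.0417^0.41 ≈ 1.5779
c* = (1 − s)·y* = (1 − 0.16) × 1.5779 ≈ 1.3254

c* ≈ 1.33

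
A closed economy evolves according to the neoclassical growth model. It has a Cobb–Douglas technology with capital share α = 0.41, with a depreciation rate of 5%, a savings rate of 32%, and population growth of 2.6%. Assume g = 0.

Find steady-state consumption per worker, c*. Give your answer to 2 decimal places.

At the steady state, Δk = 0, so s·k^α = (n + δ)·k.
Rearranging, k^(1−α) = s / (n + δ).
k^0.59 = 0.32 / (0.026 + 0.050) = 0.32 / 0.076 = 4.2105
k* = 4.2105^(1/0.59) ≈ 11.4339
y* = (k*)^α = 11.4339^0.41 ≈ 2.7156
c* = (1 − s)·y* = (1 − 0.32) × 2.7156 ≈ 1.8466

c* ≈ 1.85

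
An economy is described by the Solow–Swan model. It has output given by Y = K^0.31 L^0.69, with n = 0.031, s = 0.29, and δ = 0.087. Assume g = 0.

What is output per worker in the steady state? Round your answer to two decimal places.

y* = 1.50

In steady state, investment equals break-even investment: s·k^α = (n + δ)·k.
Rearranging, k^(1−α) = s / (n + δ).
k^0.69 = 0.29 / (0.031 + 0.087) = 0.29 / 0.118 = 2.4576
k* = 2.4576^(1/0.69) ≈ 3.6809
y* = (k*)^α = 3.6809^0.31 ≈ 1.4978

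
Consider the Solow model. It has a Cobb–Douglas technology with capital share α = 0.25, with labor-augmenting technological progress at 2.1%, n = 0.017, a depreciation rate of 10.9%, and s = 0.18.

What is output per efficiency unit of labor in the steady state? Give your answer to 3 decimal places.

At the steady state, Δk = 0, so s·k^α = (n + g + δ)·k.
Rearranging, k^(1−α) = s / (n + g + δ).
k^0.75 = 0.18 / (0.017 + 0.021 + 0.109) = 0.18 / 0.147 = 1.2245
k* = 1.2245^(1/0.75) ≈ 1.3100
y* = (k*)^α = 1.3100^0.25 ≈ 1.0698

y* = 1.070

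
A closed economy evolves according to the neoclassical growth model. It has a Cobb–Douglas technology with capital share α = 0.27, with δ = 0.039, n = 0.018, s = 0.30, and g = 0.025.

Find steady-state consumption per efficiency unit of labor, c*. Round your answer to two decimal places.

At the steady state, Δk = 0, so s·k^α = (n + g + δ)·k.
Dividing both sides by k: k^(1−α) = s / (n + g + δ).
k^0.73 = 0.30 / (0.018 + 0.025 + 0.039) = 0.30 / 0.082 = 3.6585
k* = 3.6585^(1/0.73) ≈ 5.9108
y* = (k*)^α = 5.9108^0.27 ≈ 1.6156
c* = (1 − s)·y* = (1 − 0.30) × 1.6156 ≈ 1.1309

c* = 1.13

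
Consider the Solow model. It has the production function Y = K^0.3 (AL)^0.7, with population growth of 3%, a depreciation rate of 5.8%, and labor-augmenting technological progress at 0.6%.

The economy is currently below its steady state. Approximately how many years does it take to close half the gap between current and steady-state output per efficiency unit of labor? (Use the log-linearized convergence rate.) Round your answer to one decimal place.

t_½ ≈ 10.5 years

Near the steady state the convergence rate is λ = (1 − α)(n + g + δ).
λ = (1 − 0.3) × 0.094 = 0.7 × 0.094 = 0.0658
Half-life = ln 2 / λ = 0.6931 / 0.0658 ≈ 10.53 years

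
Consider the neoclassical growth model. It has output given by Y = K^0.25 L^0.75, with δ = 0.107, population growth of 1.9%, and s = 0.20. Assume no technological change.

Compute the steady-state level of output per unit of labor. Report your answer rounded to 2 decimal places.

Steady state requires s·f(k) = (n + δ)·k, i.e. s·k^α = (n + δ)·k.
Dividing both sides by k: k^(1−α) = s / (n + δ).
k^0.75 = 0.20 / (0.019 + 0.107) = 0.20 / 0.126 = 1.5873
k* = 1.5873^(1/0.75) ≈ 1.8516
y* = (k*)^α = 1.8516^0.25 ≈ 1.1665

y* ≈ 1.17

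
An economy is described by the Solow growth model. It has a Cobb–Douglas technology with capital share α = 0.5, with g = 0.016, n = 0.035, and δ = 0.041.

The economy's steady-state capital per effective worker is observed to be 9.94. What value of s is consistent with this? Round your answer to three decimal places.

s ≈ 0.290

In steady state, investment equals break-even investment: s·k^α = (n + g + δ)·k.
So s / (n + g + δ) = (k*)^(1−α) = 9.94^0.5 = 3.1528.
Therefore s = 3.1528 × (n + g + δ) = 3.1528 × 0.092 = 0.2901.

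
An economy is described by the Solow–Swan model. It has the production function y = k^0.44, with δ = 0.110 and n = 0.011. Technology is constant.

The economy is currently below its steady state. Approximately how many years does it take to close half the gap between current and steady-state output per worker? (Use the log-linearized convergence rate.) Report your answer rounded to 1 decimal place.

half-life ≈ 10.2 years

Near the steady state the convergence rate is λ = (1 − α)(n + δ).
λ = (1 − 0.44) × 0.121 = 0.56 × 0.121 = 0.06776
Half-life = ln 2 / λ = 0.6931 / 0.06776 ≈ 10.23 years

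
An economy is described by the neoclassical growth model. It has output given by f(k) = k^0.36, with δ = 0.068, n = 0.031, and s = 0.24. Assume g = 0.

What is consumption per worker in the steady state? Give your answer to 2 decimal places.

c* ≈ 1.25

At the steady state, Δk = 0, so s·k^α = (n + δ)·k.
Dividing both sides by k: k^(1−α) = s / (n + δ).
k^0.64 = 0.24 / (0.031 + 0.068) = 0.24 / 0.099 = 2.4242
k* = 2.4242^(1/0.64) ≈ 3.9892
y* = (k*)^α = 3.9892^0.36 ≈ 1.6456
c* = (1 − s)·y* = (1 − 0.24) × 1.6456 ≈ 1.2507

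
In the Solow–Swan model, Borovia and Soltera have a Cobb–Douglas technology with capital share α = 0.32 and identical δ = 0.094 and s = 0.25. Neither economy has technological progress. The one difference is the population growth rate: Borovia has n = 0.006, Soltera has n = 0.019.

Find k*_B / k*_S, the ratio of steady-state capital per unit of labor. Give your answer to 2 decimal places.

k*_B / k*_S ≈ 1.20

Steady-state k* = [s/(n + δ)]^(1/(1−α)), so the ratio is [ (s_B/(n + δ)_B) / (s_S/(n + δ)_S) ]^1.4706.
s_B/(n + δ)_B = 0.25/0.100 = 2.5000; s_S/(n + δ)_S = 0.25/0.113 = 2.2124.
Ratio = (2.5000/2.2124)^1.4706 = 1.1300^1.4706 ≈ 1.1969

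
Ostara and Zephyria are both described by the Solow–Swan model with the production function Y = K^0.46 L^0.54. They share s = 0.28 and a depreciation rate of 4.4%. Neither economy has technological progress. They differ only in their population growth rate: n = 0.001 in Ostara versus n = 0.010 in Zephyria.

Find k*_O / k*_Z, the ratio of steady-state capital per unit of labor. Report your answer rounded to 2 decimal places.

Steady-state k* = [s/(n + δ)]^(1/(1−α)), so the ratio is [ (s_O/(n + δ)_O) / (s_Z/(n + δ)_Z) ]^1.8519.
s_O/(n + δ)_O = 0.28/0.045 = 6.2222; s_Z/(n + δ)_Z = 0.28/0.054 = 5.1852.
Ratio = (6.2222/5.1852)^1.8519 = 1.2000^1.8519 ≈ 1.4016

ratio ≈ 1.40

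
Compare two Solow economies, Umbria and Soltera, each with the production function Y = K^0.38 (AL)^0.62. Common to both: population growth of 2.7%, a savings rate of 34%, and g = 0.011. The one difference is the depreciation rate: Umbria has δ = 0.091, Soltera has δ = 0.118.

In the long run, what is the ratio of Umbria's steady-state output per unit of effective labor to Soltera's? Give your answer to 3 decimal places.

Steady-state y* = [s/(n + g + δ)]^(α/(1−α)), so the ratio is [ (s_U/(n + g + δ)_U) / (s_S/(n + g + δ)_S) ]^0.6129.
s_U/(n + g + δ)_U = 0.34/0.129 = 2.6357; s_S/(n + g + δ)_S = 0.34/0.156 = 2.1795.
Ratio = (2.6357/2.1795)^0.6129 = 1.2093^0.6129 ≈ 1.1235

y*_U / y*_S ≈ 1.124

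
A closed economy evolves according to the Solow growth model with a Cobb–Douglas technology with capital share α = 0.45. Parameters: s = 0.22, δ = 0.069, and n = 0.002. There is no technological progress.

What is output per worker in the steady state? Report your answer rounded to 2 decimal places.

y* = 2.52

At the steady state, Δk = 0, so s·k^α = (n + δ)·k.
Dividing both sides by k: k^(1−α) = s / (n + δ).
k^0.55 = 0.22 / (0.002 + 0.069) = 0.22 / 0.071 = 3.0986
k* = 3.0986^(1/0.55) ≈ 7.8168
y* = (k*)^α = 7.8168^0.45 ≈ 2.5227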